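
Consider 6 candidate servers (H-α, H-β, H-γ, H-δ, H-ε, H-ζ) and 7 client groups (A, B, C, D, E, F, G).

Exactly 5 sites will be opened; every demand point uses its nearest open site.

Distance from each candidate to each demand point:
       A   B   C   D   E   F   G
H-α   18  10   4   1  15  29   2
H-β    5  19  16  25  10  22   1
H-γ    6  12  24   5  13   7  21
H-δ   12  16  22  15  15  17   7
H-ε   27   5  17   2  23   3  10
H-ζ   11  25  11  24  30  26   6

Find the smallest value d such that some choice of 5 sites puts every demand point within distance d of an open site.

Open {H-α, H-β, H-γ, H-δ, H-ε}.
  Farthest demand point is E at distance 10 (to H-β); all others are ≤ 10.
With {H-α, H-β, H-γ, H-δ, H-ζ} the worst case is 10.
With {H-α, H-β, H-γ, H-ε, H-ζ} the worst case is 10.
No size-5 selection achieves below 10.

10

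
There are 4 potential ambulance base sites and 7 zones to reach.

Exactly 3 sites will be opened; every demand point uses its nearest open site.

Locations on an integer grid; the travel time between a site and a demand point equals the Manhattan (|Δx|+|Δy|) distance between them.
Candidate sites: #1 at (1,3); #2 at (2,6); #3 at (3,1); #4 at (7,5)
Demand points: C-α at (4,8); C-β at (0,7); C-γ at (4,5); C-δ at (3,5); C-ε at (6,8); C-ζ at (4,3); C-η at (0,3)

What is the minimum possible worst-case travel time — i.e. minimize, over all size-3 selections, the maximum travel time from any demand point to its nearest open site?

Open {#1, #2, #4}.
  Farthest demand point is C-α at travel time 4 (to #2); all others are ≤ 4.
With {#2, #3, #4} the worst case is 5.
With {#1, #2, #3} the worst case is 6.
No size-3 selection achieves below 4.

4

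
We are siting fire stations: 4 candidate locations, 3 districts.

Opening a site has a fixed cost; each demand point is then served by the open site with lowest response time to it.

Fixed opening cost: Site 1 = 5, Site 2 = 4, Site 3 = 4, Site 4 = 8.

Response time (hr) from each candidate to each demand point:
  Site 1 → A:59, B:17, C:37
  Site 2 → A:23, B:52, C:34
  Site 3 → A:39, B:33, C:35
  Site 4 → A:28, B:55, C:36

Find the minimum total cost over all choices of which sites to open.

83

Open {Site 1, Site 2}: assign each demand point to its cheapest open site.
  A→Site 2 23, B→Site 1 17, C→Site 2 34
  response time 74, fixed 9 → total 83.
Compare {Site 1, Site 2, Site 3}: response time 74 + fixed 13 = 87.
Compare {Site 1, Site 2, Site 4}: response time 74 + fixed 17 = 91.
Compare {Site 1, Site 4}: response time 81 + fixed 13 = 94.
All other subsets cost ≥ 87. Minimum total cost: 83.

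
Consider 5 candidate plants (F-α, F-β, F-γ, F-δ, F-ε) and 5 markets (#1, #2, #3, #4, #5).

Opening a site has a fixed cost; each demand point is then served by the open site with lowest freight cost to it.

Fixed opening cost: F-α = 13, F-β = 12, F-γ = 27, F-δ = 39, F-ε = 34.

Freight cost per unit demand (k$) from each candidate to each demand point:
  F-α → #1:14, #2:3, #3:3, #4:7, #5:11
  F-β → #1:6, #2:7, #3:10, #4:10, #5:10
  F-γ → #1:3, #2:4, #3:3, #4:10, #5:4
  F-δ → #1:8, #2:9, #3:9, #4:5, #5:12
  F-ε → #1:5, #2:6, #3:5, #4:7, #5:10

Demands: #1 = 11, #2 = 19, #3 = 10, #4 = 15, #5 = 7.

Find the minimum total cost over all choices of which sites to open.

293

Open {F-α, F-γ}: assign each demand point to its cheapest open site.
  #1→F-γ 11×3=33, #2→F-α 19×3=57, #3→F-α 10×3=30, #4→F-α 15×7=105, #5→F-γ 7×4=28
  freight cost 253, fixed 40 → total 293.
Compare {F-α, F-γ, F-δ}: freight cost 223 + fixed 79 = 302.
Compare {F-α, F-β, F-γ}: freight cost 253 + fixed 52 = 305.
Compare {F-γ, F-δ}: freight cost 242 + fixed 66 = 308.
All other subsets cost ≥ 302. Minimum total cost: 293.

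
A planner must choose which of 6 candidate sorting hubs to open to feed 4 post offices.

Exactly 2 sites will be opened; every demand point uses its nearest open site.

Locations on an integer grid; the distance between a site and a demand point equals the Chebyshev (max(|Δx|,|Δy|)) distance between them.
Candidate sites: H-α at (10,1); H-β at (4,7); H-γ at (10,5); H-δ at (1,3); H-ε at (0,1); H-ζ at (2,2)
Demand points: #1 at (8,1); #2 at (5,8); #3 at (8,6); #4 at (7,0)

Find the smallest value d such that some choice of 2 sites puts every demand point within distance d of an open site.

4

Open {H-α, H-β}.
  Farthest demand point is #3 at distance 4 (to H-β); all others are ≤ 4.
With {H-α, H-γ} the worst case is 5.
With {H-α, H-δ} the worst case is 5.
No size-2 selection achieves below 4.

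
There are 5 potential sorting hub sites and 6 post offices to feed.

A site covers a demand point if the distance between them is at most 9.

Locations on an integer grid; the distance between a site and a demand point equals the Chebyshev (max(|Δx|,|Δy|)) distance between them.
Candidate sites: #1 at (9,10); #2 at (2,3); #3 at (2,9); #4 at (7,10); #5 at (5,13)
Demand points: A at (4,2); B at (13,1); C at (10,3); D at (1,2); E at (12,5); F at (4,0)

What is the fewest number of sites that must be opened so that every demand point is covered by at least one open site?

Coverage sets (demand points within 9 of each site):
  #1: {A, B, C, D, E}
  #2: {A, C, D, F}
  #3: {A, C, D, F}
  #4: {A, B, C, D, E}
  #5: {E}
No single site covers all 6 demand points.
But {#1, #2} covers everything, so the minimum is 2.

2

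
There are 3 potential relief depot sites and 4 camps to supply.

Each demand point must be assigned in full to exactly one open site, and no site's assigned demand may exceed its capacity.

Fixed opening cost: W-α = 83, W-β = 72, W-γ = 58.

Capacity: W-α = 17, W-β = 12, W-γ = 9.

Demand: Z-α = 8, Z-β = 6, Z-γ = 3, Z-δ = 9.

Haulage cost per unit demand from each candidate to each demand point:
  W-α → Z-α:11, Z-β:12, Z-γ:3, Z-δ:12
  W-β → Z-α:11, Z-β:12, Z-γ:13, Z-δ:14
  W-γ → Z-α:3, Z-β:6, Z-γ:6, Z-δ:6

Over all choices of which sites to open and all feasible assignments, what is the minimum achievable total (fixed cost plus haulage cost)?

364

Open {W-α, W-γ}; cheapest assignment that respects the capacities:
  W-α (cap 17, load 17): Z-α, Z-β, Z-γ — cost 8×11 + 6×12 + 3×3 = 169
  W-γ (cap 9, load 9): Z-δ — cost 9×6 = 54
  Shipping 223, fixed 141 → total 364.
  Any other capacity-feasible assignment to {W-α, W-γ} ships for at least 223.
Compare {W-α, W-β, W-γ}: its best feasible assignment gives total 426.
Compare {W-α, W-β}: its best feasible assignment gives total 450.
Every other set of open sites that can feasibly serve all demand totals ≥ 426 even under its best assignment. Minimum: 364.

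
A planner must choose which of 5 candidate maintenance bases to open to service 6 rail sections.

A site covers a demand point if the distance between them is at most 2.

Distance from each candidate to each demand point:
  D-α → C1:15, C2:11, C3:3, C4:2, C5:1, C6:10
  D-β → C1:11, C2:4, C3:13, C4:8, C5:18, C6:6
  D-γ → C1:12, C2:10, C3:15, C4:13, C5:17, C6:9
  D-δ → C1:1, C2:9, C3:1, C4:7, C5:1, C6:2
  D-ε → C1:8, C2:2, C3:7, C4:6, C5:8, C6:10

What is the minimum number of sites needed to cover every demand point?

Coverage sets (demand points within 2 of each site):
  D-α: {C4, C5}
  D-β: {}
  D-γ: {}
  D-δ: {C1, C3, C5, C6}
  D-ε: {C2}
No 2 sites suffice: every size-2 union leaves at least one demand point uncovered.
But {D-α, D-δ, D-ε} covers everything, so the minimum is 3.

3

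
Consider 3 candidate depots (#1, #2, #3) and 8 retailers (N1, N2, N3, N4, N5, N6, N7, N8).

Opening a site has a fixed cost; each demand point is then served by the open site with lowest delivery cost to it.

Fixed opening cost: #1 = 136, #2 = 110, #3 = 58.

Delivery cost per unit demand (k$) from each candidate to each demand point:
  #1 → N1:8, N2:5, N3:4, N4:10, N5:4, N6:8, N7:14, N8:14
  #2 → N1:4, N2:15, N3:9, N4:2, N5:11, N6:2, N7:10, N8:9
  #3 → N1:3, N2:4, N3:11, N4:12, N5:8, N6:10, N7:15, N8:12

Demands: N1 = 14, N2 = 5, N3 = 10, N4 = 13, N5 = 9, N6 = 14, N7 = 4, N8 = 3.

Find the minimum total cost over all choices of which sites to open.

Open {#2, #3}: assign each demand point to its cheapest open site.
  N1→#3 14×3=42, N2→#3 5×4=20, N3→#2 10×9=90, N4→#2 13×2=26, N5→#3 9×8=72, N6→#2 14×2=28, N7→#2 4×10=40, N8→#2 3×9=27
  delivery cost 345, fixed 168 → total 513.
Compare {#1, #2}: delivery cost 278 + fixed 246 = 524.
Compare {#2}: delivery cost 441 + fixed 110 = 551.
Compare {#1, #2, #3}: delivery cost 259 + fixed 304 = 563.
All other subsets cost ≥ 524. Minimum total cost: 513.

513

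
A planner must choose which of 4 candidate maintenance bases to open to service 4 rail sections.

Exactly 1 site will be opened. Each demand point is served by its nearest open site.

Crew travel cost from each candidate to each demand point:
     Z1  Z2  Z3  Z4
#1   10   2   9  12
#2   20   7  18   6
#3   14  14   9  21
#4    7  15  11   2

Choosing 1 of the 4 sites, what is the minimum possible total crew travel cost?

33

Open {#1}.
  Z1→#1 10, Z2→#1 2, Z3→#1 9, Z4→#1 12  ⇒ total 33.
Compare {#4}: total 35.
Compare {#2}: total 51.
No size-1 selection does better; minimum is 33.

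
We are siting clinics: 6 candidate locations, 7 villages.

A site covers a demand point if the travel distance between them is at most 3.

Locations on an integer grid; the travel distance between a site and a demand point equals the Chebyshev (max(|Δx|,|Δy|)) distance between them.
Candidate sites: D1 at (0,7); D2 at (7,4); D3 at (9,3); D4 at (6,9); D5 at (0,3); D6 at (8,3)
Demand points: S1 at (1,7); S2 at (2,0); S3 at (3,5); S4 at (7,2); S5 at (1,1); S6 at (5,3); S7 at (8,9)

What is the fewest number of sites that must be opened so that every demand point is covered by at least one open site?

4

Coverage sets (demand points within 3 of each site):
  D1: {S1, S3}
  D2: {S4, S6}
  D3: {S4}
  D4: {S7}
  D5: {S2, S3, S5}
  D6: {S4, S6}
No 3 sites suffice: every size-3 union leaves at least one demand point uncovered.
But {D1, D2, D4, D5} covers everything, so the minimum is 4.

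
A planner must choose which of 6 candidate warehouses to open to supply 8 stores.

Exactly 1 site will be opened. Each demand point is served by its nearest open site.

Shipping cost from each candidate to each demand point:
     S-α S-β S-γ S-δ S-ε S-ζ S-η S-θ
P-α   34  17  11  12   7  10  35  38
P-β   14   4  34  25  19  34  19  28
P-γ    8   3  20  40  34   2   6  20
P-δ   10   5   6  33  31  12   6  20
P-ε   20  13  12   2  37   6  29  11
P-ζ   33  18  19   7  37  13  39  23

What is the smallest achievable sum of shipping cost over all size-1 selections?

123

Open {P-δ}.
  S-α→P-δ 10, S-β→P-δ 5, S-γ→P-δ 6, S-δ→P-δ 33, S-ε→P-δ 31, S-ζ→P-δ 12, S-η→P-δ 6, S-θ→P-δ 20  ⇒ total 123.
Compare {P-ε}: total 130.
Compare {P-γ}: total 133.
No size-1 selection does better; minimum is 123.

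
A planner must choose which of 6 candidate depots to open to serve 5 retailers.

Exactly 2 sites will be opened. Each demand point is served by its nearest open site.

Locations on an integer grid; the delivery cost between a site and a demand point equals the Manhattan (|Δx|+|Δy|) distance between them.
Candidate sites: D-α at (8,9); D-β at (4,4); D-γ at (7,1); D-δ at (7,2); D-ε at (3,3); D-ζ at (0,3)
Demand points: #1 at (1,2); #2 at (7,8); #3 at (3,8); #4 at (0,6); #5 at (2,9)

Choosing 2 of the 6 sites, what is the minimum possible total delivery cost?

Open {D-α, D-ζ}.
  #1→D-ζ 2, #2→D-α 2, #3→D-α 6, #4→D-ζ 3, #5→D-α 6  ⇒ total 19.
Compare {D-α, D-ε}: total 22.
Compare {D-α, D-β}: total 24.
No size-2 selection does better; minimum is 19.

19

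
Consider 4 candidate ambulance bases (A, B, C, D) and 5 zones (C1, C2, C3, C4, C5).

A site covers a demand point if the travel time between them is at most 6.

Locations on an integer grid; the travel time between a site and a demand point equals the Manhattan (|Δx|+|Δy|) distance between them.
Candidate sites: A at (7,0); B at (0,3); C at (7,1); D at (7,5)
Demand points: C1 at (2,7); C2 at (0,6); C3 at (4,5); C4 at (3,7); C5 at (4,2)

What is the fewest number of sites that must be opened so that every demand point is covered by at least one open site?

2

Coverage sets (demand points within 6 of each site):
  A: {C5}
  B: {C1, C2, C3, C5}
  C: {C5}
  D: {C3, C4, C5}
No single site covers all 5 demand points.
But {B, D} covers everything, so the minimum is 2.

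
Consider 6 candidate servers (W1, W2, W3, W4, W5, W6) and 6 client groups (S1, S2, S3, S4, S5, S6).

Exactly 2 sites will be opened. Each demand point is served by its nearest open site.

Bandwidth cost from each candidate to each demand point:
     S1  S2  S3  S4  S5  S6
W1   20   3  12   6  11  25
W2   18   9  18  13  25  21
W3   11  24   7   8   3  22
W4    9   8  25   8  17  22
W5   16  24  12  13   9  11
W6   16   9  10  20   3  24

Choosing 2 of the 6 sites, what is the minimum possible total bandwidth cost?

52

Open {W1, W3}.
  S1→W3 11, S2→W1 3, S3→W3 7, S4→W1 6, S5→W3 3, S6→W3 22  ⇒ total 52.
Compare {W1, W5}: total 57.
Compare {W3, W4}: total 57.
No size-2 selection does better; minimum is 52.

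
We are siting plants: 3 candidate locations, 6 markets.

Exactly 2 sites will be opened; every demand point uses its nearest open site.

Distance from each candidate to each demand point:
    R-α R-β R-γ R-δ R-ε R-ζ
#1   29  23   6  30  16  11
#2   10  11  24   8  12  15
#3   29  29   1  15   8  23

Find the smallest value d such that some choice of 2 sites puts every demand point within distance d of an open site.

12

Open {#1, #2}.
  Farthest demand point is R-ε at distance 12 (to #2); all others are ≤ 12.
With {#2, #3} the worst case is 15.
With {#1, #3} the worst case is 29.
No size-2 selection achieves below 12.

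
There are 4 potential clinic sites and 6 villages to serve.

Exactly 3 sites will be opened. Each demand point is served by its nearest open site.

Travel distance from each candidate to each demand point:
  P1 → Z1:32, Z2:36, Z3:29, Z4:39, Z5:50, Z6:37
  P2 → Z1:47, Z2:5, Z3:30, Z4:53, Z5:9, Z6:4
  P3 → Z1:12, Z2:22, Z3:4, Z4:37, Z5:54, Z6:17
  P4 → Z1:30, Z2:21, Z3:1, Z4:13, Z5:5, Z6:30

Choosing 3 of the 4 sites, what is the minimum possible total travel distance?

Open {P2, P3, P4}.
  Z1→P3 12, Z2→P2 5, Z3→P4 1, Z4→P4 13, Z5→P4 5, Z6→P2 4  ⇒ total 40.
Compare {P1, P2, P4}: total 58.
Compare {P1, P3, P4}: total 69.
No size-3 selection does better; minimum is 40.

40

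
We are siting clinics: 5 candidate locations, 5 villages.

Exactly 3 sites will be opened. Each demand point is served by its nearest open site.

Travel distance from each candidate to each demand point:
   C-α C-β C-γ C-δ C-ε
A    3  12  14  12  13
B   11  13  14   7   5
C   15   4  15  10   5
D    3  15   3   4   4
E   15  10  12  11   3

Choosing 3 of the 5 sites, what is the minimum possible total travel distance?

17

Open {C, D, E}.
  C-α→D 3, C-β→C 4, C-γ→D 3, C-δ→D 4, C-ε→E 3  ⇒ total 17.
Compare {A, C, D}: total 18.
Compare {B, C, D}: total 18.
No size-3 selection does better; minimum is 17.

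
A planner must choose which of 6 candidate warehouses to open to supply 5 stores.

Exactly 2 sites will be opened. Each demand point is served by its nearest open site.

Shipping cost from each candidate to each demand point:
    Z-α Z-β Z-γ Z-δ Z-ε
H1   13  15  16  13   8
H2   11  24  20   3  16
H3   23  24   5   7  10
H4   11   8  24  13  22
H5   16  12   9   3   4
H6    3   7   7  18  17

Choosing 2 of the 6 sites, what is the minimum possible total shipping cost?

Open {H5, H6}.
  Z-α→H6 3, Z-β→H6 7, Z-γ→H6 7, Z-δ→H5 3, Z-ε→H5 4  ⇒ total 24.
Compare {H3, H6}: total 32.
Compare {H4, H5}: total 35.
No size-2 selection does better; minimum is 24.

24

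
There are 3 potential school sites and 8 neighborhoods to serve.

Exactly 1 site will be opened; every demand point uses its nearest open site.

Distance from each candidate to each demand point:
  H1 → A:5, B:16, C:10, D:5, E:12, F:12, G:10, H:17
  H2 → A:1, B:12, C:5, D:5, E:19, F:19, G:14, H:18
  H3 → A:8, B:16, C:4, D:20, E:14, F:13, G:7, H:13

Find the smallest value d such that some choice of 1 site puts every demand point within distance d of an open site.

17

Open {H1}.
  Farthest demand point is H at distance 17 (to H1); all others are ≤ 17.
With {H2} the worst case is 19.
With {H3} the worst case is 20.
No size-1 selection achieves below 17.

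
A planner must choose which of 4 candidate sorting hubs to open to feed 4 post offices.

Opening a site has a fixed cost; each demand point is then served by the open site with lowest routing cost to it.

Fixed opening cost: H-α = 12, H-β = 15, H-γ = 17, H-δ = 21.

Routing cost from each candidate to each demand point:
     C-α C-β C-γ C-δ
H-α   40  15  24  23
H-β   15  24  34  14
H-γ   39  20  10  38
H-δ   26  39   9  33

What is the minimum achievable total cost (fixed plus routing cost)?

91

Open {H-β, H-γ}: assign each demand point to its cheapest open site.
  C-α→H-β 15, C-β→H-γ 20, C-γ→H-γ 10, C-δ→H-β 14
  routing cost 59, fixed 32 → total 91.
Compare {H-α, H-β}: routing cost 68 + fixed 27 = 95.
Compare {H-β, H-δ}: routing cost 62 + fixed 36 = 98.
Compare {H-α, H-β, H-γ}: routing cost 54 + fixed 44 = 98.
All other subsets cost ≥ 95. Minimum total cost: 91.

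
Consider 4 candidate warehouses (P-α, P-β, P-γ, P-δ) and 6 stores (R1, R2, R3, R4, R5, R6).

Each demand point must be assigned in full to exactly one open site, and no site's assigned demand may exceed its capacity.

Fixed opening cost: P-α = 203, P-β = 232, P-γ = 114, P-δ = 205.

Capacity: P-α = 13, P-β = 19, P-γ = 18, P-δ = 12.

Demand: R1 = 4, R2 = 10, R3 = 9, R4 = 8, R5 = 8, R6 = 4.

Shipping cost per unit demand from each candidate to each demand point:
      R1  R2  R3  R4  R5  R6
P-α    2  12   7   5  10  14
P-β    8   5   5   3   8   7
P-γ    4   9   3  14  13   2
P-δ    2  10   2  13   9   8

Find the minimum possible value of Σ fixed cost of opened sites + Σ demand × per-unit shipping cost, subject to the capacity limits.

Open {P-β, P-γ, P-δ}; cheapest assignment that respects the capacities:
  P-β (cap 19, load 18): R2, R4 — cost 10×5 + 8×3 = 74
  P-γ (cap 18, load 13): R3, R6 — cost 9×3 + 4×2 = 35
  P-δ (cap 12, load 12): R1, R5 — cost 4×2 + 8×9 = 80
  Shipping 189, fixed 551 → total 740.
  Any other capacity-feasible assignment to {P-β, P-γ, P-δ} ships for at least 189.
Compare {P-α, P-β, P-γ}: its best feasible assignment gives total 746.
Compare {P-α, P-β, P-δ}: its best feasible assignment gives total 887.
Every other set of open sites that can feasibly serve all demand totals ≥ 746 even under its best assignment. Minimum: 740.

740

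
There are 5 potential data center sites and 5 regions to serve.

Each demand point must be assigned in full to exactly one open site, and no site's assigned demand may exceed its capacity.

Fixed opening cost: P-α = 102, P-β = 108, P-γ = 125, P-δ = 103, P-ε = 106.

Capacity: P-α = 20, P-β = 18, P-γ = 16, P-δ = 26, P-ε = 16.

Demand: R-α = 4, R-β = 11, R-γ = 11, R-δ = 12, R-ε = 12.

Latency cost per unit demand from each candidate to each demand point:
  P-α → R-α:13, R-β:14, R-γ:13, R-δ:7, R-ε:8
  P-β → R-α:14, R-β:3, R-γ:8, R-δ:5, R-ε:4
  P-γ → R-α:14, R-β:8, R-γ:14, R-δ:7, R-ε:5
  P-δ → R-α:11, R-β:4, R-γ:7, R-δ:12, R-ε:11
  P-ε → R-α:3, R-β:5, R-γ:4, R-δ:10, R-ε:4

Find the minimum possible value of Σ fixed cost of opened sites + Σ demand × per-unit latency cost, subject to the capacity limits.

Open {P-β, P-δ, P-ε}; cheapest assignment that respects the capacities:
  P-β (cap 18, load 12): R-δ — cost 12×5 = 60
  P-δ (cap 26, load 22): R-β, R-γ — cost 11×4 + 11×7 = 121
  P-ε (cap 16, load 16): R-α, R-ε — cost 4×3 + 12×4 = 60
  Shipping 241, fixed 317 → total 558.
  Any other capacity-feasible assignment to {P-β, P-δ, P-ε} ships for at least 241.
Compare {P-α, P-δ, P-ε}: its best feasible assignment gives total 576.
Compare {P-γ, P-δ, P-ε}: its best feasible assignment gives total 599.
Every other set of open sites that can feasibly serve all demand totals ≥ 576 even under its best assignment. Minimum: 558.

558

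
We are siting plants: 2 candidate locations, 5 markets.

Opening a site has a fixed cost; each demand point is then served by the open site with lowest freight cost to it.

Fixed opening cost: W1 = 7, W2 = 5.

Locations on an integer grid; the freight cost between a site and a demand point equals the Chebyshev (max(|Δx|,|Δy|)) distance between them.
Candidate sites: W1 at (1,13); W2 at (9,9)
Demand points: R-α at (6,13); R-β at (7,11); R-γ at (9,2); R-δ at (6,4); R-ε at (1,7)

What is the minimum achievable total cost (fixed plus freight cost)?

Open {W2}: assign each demand point to its cheapest open site.
  R-α→W2 4, R-β→W2 2, R-γ→W2 7, R-δ→W2 5, R-ε→W2 8
  freight cost 26, fixed 5 → total 31.
Compare {W1, W2}: freight cost 24 + fixed 12 = 36.
Compare {W1}: freight cost 37 + fixed 7 = 44.

31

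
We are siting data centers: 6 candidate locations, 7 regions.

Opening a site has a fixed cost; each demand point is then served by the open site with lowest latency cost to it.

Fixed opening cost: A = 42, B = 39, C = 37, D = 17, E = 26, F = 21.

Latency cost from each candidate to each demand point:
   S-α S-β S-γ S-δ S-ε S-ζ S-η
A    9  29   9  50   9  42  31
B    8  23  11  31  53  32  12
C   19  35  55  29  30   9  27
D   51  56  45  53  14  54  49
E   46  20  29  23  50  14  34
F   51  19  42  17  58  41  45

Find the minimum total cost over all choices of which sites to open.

Open {A, E}: assign each demand point to its cheapest open site.
  S-α→A 9, S-β→E 20, S-γ→A 9, S-δ→E 23, S-ε→A 9, S-ζ→E 14, S-η→A 31
  latency cost 115, fixed 68 → total 183.
Compare {B, D, E}: latency cost 102 + fixed 82 = 184.
Compare {B, D}: latency cost 131 + fixed 56 = 187.
Compare {B, D, F}: latency cost 113 + fixed 77 = 190.
All other subsets cost ≥ 184. Minimum total cost: 183.

183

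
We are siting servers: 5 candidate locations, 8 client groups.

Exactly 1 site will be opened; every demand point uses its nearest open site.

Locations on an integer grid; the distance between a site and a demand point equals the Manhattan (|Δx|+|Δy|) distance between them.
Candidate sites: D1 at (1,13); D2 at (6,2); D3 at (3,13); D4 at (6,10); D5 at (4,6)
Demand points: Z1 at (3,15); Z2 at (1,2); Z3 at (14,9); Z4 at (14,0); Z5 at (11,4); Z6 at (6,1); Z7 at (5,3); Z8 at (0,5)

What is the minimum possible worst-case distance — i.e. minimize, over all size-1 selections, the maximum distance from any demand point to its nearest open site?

16

Open {D2}.
  Farthest demand point is Z1 at distance 16 (to D2); all others are ≤ 16.
With {D5} the worst case is 16.
With {D4} the worst case is 18.
No size-1 selection achieves below 16.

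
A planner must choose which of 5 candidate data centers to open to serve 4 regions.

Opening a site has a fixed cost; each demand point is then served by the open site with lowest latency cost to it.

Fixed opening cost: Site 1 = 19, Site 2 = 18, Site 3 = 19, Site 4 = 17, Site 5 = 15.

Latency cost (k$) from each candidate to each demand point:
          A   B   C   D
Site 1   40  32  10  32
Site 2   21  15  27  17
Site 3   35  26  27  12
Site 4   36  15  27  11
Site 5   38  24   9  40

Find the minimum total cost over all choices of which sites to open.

Open {Site 2, Site 5}: assign each demand point to its cheapest open site.
  A→Site 2 21, B→Site 2 15, C→Site 5 9, D→Site 2 17
  latency cost 62, fixed 33 → total 95.
Compare {Site 2}: latency cost 80 + fixed 18 = 98.
Compare {Site 1, Site 2}: latency cost 63 + fixed 37 = 100.
Compare {Site 4, Site 5}: latency cost 71 + fixed 32 = 103.
All other subsets cost ≥ 98. Minimum total cost: 95.

95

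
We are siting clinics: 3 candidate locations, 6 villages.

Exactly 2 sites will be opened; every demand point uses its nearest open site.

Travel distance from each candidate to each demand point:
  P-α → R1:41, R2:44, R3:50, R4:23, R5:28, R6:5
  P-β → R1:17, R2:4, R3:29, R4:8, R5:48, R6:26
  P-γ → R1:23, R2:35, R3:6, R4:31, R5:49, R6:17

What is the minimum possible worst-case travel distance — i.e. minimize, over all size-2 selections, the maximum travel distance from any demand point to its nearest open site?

29

Open {P-α, P-β}.
  Farthest demand point is R3 at travel distance 29 (to P-β); all others are ≤ 29.
With {P-α, P-γ} the worst case is 35.
With {P-β, P-γ} the worst case is 48.
No size-2 selection achieves below 29.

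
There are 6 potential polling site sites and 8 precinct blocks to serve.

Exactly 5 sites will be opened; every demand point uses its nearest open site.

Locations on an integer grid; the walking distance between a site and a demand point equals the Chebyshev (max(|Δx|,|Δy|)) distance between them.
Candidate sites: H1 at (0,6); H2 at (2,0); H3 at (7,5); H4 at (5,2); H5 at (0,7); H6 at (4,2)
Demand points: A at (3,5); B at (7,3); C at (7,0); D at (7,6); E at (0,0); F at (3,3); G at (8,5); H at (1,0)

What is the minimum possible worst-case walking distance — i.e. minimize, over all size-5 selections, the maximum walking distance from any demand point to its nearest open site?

Open {H1, H2, H3, H4, H5}.
  Farthest demand point is A at walking distance 3 (to H1); all others are ≤ 3.
With {H1, H2, H3, H4, H6} the worst case is 3.
With {H1, H2, H3, H5, H6} the worst case is 3.
No size-5 selection achieves below 3.

3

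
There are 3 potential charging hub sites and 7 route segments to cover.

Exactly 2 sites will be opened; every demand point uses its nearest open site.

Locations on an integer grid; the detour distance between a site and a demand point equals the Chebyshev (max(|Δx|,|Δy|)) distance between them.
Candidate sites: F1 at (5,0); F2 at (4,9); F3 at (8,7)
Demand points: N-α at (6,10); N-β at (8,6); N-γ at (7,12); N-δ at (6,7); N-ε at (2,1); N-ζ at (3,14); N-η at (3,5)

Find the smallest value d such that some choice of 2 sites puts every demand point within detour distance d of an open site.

5

Open {F1, F2}.
  Farthest demand point is N-ζ at detour distance 5 (to F2); all others are ≤ 5.
With {F2, F3} the worst case is 6.
With {F1, F3} the worst case is 7.
No size-2 selection achieves below 5.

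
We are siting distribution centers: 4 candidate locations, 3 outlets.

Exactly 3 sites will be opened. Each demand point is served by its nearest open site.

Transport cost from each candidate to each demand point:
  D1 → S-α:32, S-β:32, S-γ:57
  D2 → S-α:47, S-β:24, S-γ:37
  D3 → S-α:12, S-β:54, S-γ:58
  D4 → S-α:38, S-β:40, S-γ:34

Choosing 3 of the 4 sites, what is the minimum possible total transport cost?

70

Open {D2, D3, D4}.
  S-α→D3 12, S-β→D2 24, S-γ→D4 34  ⇒ total 70.
Compare {D1, D2, D3}: total 73.
Compare {D1, D3, D4}: total 78.
No size-3 selection does better; minimum is 70.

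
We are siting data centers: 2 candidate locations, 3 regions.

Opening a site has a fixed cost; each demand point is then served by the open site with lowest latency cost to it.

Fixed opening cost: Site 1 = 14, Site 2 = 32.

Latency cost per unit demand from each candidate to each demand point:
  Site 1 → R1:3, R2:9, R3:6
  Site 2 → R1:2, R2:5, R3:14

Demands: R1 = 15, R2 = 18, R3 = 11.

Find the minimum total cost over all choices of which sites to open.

232

Open {Site 1, Site 2}: assign each demand point to its cheapest open site.
  R1→Site 2 15×2=30, R2→Site 2 18×5=90, R3→Site 1 11×6=66
  latency cost 186, fixed 46 → total 232.
Compare {Site 1}: latency cost 273 + fixed 14 = 287.
Compare {Site 2}: latency cost 274 + fixed 32 = 306.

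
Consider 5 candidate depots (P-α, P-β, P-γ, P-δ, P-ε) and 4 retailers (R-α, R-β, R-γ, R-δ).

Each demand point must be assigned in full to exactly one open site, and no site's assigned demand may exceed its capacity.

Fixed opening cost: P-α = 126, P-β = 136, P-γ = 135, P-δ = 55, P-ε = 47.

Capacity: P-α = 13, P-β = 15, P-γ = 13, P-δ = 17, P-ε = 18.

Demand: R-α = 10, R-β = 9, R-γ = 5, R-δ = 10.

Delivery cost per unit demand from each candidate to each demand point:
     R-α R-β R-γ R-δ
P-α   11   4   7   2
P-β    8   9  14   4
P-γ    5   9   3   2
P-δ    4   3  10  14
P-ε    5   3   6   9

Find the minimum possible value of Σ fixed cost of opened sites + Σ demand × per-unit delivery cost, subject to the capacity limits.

345

Open {P-α, P-δ, P-ε}; cheapest assignment that respects the capacities:
  P-α (cap 13, load 10): R-δ — cost 10×2 = 20
  P-δ (cap 17, load 10): R-α — cost 10×4 = 40
  P-ε (cap 18, load 14): R-β, R-γ — cost 9×3 + 5×6 = 57
  Shipping 117, fixed 228 → total 345.
  Any other capacity-feasible assignment to {P-α, P-δ, P-ε} ships for at least 117.
Compare {P-γ, P-δ, P-ε}: its best feasible assignment gives total 354.
Compare {P-β, P-δ, P-ε}: its best feasible assignment gives total 375.
Every other set of open sites that can feasibly serve all demand totals ≥ 354 even under its best assignment. Minimum: 345.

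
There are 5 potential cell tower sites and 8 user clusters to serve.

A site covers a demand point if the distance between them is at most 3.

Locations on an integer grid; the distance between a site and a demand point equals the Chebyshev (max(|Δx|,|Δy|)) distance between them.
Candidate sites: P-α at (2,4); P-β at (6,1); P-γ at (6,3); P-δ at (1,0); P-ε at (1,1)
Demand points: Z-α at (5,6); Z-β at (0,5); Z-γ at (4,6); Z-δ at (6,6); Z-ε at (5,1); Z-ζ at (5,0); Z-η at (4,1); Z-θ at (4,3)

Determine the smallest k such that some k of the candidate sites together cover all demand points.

Coverage sets (demand points within 3 of each site):
  P-α: {Z-α, Z-β, Z-γ, Z-ε, Z-η, Z-θ}
  P-β: {Z-ε, Z-ζ, Z-η, Z-θ}
  P-γ: {Z-α, Z-γ, Z-δ, Z-ε, Z-ζ, Z-η, Z-θ}
  P-δ: {Z-η, Z-θ}
  P-ε: {Z-η, Z-θ}
No single site covers all 8 demand points.
But {P-α, P-γ} covers everything, so the minimum is 2.

2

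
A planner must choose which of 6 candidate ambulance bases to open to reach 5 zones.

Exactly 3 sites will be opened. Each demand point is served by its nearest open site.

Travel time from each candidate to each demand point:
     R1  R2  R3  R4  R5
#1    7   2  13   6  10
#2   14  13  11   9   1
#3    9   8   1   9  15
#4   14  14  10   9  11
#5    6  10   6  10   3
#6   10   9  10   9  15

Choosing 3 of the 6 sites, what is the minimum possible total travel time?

17

Open {#1, #2, #3}.
  R1→#1 7, R2→#1 2, R3→#3 1, R4→#1 6, R5→#2 1  ⇒ total 17.
Compare {#1, #3, #5}: total 18.
Compare {#1, #2, #5}: total 21.
No size-3 selection does better; minimum is 17.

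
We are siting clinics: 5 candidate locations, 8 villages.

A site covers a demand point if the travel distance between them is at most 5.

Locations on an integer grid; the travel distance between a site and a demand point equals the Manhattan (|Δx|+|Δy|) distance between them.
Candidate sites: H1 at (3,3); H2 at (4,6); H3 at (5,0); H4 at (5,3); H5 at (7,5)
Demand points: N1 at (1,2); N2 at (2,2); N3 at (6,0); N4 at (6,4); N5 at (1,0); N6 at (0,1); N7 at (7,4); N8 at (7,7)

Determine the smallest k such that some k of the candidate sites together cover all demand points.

Coverage sets (demand points within 5 of each site):
  H1: {N1, N2, N4, N5, N6, N7}
  H2: {N4, N7, N8}
  H3: {N2, N3, N4, N5}
  H4: {N1, N2, N3, N4, N7}
  H5: {N4, N7, N8}
No 2 sites suffice: every size-2 union leaves at least one demand point uncovered.
But {H1, H2, H3} covers everything, so the minimum is 3.

3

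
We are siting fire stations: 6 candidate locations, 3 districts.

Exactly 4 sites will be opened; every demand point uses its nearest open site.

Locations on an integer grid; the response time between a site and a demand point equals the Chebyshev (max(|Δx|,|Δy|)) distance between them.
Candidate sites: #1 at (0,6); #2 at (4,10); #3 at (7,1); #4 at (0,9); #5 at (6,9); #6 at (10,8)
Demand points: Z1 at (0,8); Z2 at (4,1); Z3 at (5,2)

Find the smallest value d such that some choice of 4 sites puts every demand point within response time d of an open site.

Open {#1, #2, #3, #4}.
  Farthest demand point is Z2 at response time 3 (to #3); all others are ≤ 3.
With {#1, #2, #3, #5} the worst case is 3.
With {#1, #2, #3, #6} the worst case is 3.
No size-4 selection achieves below 3.

3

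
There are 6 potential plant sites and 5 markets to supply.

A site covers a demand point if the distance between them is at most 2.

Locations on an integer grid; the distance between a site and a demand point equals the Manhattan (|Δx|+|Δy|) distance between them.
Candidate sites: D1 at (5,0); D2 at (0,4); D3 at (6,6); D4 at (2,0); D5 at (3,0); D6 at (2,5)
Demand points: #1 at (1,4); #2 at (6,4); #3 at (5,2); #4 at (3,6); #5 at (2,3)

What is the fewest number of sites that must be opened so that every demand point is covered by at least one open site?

Coverage sets (demand points within 2 of each site):
  D1: {#3}
  D2: {#1}
  D3: {#2}
  D4: {}
  D5: {}
  D6: {#1, #4, #5}
No 2 sites suffice: every size-2 union leaves at least one demand point uncovered.
But {D1, D3, D6} covers everything, so the minimum is 3.

3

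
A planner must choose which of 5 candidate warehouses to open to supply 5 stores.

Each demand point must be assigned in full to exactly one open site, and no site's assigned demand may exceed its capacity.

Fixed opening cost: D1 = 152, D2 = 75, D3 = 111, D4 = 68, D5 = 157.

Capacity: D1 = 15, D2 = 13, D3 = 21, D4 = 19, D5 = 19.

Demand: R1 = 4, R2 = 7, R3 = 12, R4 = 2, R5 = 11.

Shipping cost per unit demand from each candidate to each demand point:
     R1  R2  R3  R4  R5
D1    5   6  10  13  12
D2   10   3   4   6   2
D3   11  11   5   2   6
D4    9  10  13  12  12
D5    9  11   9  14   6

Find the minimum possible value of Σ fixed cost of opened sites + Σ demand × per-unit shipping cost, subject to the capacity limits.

446

Open {D2, D3, D4}; cheapest assignment that respects the capacities:
  D2 (cap 13, load 11): R5 — cost 11×2 = 22
  D3 (cap 21, load 14): R3, R4 — cost 12×5 + 2×2 = 64
  D4 (cap 19, load 11): R1, R2 — cost 4×9 + 7×10 = 106
  Shipping 192, fixed 254 → total 446.
  Any other capacity-feasible assignment to {D2, D3, D4} ships for at least 192.
Compare {D1, D2, D3}: its best feasible assignment gives total 486.
Compare {D3, D4}: its best feasible assignment gives total 488.
Every other set of open sites that can feasibly serve all demand totals ≥ 486 even under its best assignment. Minimum: 446.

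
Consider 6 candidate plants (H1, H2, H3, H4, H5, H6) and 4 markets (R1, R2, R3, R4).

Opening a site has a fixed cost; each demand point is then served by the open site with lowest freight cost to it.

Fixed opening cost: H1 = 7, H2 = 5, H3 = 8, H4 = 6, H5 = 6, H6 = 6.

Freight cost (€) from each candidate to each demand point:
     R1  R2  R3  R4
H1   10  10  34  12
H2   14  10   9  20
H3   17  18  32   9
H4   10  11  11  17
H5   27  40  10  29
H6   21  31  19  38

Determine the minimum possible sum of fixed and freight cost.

Open {H1, H2}: assign each demand point to its cheapest open site.
  R1→H1 10, R2→H1 10, R3→H2 9, R4→H1 12
  freight cost 41, fixed 12 → total 53.
Compare {H4}: freight cost 49 + fixed 6 = 55.
Compare {H1, H5}: freight cost 42 + fixed 13 = 55.
Compare {H2, H3}: freight cost 42 + fixed 13 = 55.
All other subsets cost ≥ 55. Minimum total cost: 53.

53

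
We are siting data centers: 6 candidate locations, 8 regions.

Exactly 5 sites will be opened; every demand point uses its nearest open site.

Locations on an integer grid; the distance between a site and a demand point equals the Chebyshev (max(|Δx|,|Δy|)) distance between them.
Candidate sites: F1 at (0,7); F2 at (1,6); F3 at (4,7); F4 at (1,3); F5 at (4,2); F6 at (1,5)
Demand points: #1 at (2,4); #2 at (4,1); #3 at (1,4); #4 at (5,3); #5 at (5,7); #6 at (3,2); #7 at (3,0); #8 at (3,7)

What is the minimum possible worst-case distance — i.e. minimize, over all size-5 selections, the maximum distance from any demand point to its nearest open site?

Open {F1, F2, F3, F4, F5}.
  Farthest demand point is #7 at distance 2 (to F5); all others are ≤ 2.
With {F1, F2, F3, F5, F6} the worst case is 2.
With {F1, F3, F4, F5, F6} the worst case is 2.
No size-5 selection achieves below 2.

2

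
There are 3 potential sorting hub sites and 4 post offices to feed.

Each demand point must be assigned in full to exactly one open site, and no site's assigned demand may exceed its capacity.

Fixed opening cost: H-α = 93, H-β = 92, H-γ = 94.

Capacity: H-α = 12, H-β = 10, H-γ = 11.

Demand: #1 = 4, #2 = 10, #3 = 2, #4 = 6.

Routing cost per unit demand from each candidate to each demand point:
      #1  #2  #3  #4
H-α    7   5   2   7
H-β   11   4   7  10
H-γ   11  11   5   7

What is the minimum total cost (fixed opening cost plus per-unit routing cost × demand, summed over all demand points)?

Open {H-α, H-β}; cheapest assignment that respects the capacities:
  H-α (cap 12, load 12): #1, #3, #4 — cost 4×7 + 2×2 + 6×7 = 74
  H-β (cap 10, load 10): #2 — cost 10×4 = 40
  Shipping 114, fixed 185 → total 299.
  Any other capacity-feasible assignment to {H-α, H-β} ships for at least 114.
Compare {H-α, H-γ}: its best feasible assignment gives total 327.
Compare {H-α, H-β, H-γ}: its best feasible assignment gives total 393.
Every other set of open sites that can feasibly serve all demand totals ≥ 327 even under its best assignment. Minimum: 299.

299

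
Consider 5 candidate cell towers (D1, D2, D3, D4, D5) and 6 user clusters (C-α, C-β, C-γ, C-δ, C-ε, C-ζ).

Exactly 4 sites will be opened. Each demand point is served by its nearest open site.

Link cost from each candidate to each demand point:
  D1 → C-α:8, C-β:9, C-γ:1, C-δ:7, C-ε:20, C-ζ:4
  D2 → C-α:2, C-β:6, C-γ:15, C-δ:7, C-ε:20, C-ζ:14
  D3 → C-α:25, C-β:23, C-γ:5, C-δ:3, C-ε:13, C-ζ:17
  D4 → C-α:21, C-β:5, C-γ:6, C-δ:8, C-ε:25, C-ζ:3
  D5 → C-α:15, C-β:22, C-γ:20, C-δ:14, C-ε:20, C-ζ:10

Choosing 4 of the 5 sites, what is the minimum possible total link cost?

27

Open {D1, D2, D3, D4}.
  C-α→D2 2, C-β→D4 5, C-γ→D1 1, C-δ→D3 3, C-ε→D3 13, C-ζ→D4 3  ⇒ total 27.
Compare {D1, D2, D3, D5}: total 29.
Compare {D2, D3, D4, D5}: total 31.
No size-4 selection does better; minimum is 27.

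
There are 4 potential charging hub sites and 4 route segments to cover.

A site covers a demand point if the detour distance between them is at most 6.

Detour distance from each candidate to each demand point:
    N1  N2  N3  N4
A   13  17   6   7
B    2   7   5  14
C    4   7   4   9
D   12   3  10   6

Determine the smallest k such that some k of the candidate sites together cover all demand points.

Coverage sets (demand points within 6 of each site):
  A: {N3}
  B: {N1, N3}
  C: {N1, N3}
  D: {N2, N4}
No single site covers all 4 demand points.
But {B, D} covers everything, so the minimum is 2.

2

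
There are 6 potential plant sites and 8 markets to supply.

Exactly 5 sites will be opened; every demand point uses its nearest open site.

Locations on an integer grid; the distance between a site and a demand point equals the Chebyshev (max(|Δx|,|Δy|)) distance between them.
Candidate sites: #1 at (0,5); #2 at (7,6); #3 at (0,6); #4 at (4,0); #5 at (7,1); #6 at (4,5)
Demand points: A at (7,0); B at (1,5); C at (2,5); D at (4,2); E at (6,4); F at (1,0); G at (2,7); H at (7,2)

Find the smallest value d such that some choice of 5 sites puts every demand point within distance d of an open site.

3

Open {#1, #2, #3, #4, #5}.
  Farthest demand point is F at distance 3 (to #4); all others are ≤ 3.
With {#1, #2, #3, #4, #6} the worst case is 3.
With {#1, #2, #4, #5, #6} the worst case is 3.
No size-5 selection achieves below 3.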